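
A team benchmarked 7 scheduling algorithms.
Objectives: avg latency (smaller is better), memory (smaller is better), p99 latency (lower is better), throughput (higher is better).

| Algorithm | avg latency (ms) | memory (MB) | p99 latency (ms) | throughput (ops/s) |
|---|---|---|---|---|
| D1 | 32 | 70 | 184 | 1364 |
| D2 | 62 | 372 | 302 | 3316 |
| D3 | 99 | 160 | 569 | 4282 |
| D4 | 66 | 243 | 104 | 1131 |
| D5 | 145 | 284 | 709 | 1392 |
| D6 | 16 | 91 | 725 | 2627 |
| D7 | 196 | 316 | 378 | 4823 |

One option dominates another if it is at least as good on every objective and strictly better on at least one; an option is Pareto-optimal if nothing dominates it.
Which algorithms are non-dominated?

D1, D2, D3, D4, D6, D7

D1: not dominated (best memory).
D2: not dominated.
D3: not dominated.
D4: not dominated (best p99 latency).
D5: dominated by D3 (avg latency 99≤145, memory 160≤284, p99 latency 569≤709, throughput 4282≥1392).
D6: not dominated (best avg latency).
D7: not dominated (best throughput).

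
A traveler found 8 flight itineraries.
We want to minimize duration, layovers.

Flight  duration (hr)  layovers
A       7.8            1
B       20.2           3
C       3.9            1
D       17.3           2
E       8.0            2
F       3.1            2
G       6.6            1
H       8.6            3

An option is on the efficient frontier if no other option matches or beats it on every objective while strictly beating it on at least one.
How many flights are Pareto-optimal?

2

A: dominated by C (duration 3.9≤7.8, layovers 1≤1).
B: dominated by A (duration 7.8≤20.2, layovers 1≤3).
C: not dominated.
D: dominated by A (duration 7.8≤17.3, layovers 1≤2).
E: dominated by A (duration 7.8≤8.0, layovers 1≤2).
F: not dominated (best duration).
G: dominated by C (duration 3.9≤6.6, layovers 1≤1).
H: dominated by A (duration 7.8≤8.6, layovers 1≤3).
Pareto-optimal: C, F → 2.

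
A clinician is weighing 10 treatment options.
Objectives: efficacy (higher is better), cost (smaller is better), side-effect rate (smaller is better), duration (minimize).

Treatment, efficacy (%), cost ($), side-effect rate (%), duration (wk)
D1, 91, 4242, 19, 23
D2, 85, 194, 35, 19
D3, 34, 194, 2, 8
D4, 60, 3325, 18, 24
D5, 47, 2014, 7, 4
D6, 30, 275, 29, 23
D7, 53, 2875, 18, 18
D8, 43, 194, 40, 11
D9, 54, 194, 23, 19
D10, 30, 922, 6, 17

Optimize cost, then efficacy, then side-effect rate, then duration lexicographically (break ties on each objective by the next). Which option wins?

First minimize cost: best is 194, kept {D2, D3, D8, D9}.
Then maximize efficacy: best is 85, kept {D2}.

D2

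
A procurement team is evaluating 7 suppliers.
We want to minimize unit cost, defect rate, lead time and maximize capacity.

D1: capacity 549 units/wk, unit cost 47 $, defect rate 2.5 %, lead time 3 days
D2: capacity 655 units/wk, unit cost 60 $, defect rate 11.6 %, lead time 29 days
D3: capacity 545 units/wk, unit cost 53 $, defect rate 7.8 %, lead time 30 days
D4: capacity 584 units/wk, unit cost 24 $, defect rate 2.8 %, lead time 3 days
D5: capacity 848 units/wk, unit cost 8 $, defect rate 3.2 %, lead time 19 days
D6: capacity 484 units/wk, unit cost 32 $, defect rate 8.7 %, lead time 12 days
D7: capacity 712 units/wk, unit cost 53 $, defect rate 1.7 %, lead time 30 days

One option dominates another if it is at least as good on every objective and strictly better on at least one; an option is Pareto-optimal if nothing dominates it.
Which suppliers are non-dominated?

D1: not dominated.
D2: dominated by D5 (capacity 848≥655, unit cost 8≤60, defect rate 3.2≤11.6, lead time 19≤29).
D3: dominated by D1 (capacity 549≥545, unit cost 47≤53, defect rate 2.5≤7.8, lead time 3≤30).
D4: not dominated.
D5: not dominated (best capacity).
D6: dominated by D4 (capacity 584≥484, unit cost 24≤32, defect rate 2.8≤8.7, lead time 3≤12).
D7: not dominated (best defect rate).

D1, D4, D5, D7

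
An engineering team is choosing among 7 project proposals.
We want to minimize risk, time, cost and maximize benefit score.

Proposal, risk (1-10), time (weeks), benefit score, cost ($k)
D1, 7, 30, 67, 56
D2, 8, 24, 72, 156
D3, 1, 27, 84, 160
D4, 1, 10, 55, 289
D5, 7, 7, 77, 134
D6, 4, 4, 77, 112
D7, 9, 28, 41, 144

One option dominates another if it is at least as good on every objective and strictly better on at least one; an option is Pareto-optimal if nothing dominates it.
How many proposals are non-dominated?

D1: not dominated (best cost).
D2: dominated by D5 (risk 7≤8, time 7≤24, benefit score 77≥72, cost 134≤156).
D3: not dominated (best benefit score).
D4: not dominated.
D5: dominated by D6 (risk 4≤7, time 4≤7, benefit score 77≥77, cost 112≤134).
D6: not dominated (best time).
D7: dominated by D5 (risk 7≤9, time 7≤28, benefit score 77≥41, cost 134≤144).
Pareto-optimal: D1, D3, D4, D6 → 4.

4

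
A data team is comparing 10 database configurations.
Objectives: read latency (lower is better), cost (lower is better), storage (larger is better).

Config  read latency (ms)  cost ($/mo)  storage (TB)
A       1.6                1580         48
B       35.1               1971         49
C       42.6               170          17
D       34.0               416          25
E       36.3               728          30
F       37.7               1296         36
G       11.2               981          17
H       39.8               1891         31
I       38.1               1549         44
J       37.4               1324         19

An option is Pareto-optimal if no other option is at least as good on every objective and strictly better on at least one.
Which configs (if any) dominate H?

A: read latency 1.6≤39.8, cost 1580≤1891, storage 48≥31 — dominates H.
F: read latency 37.7≤39.8, cost 1296≤1891, storage 36≥31 — dominates H.
I: read latency 38.1≤39.8, cost 1549≤1891, storage 44≥31 — dominates H.
Others (B, C, D, E, G, J) are each worse than H on at least one objective.

A, F, I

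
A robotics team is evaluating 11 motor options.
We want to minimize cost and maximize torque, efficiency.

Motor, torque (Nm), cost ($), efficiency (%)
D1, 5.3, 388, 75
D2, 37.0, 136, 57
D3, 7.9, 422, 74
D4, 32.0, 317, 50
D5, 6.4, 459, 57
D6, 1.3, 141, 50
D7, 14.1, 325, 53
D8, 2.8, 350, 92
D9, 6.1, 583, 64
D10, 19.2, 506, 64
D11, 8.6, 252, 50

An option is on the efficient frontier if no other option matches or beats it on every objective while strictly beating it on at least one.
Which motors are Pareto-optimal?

D1: not dominated.
D2: not dominated (best torque).
D3: not dominated.
D4: dominated by D2 (torque 37.0≥32.0, cost 136≤317, efficiency 57≥50).
D5: dominated by D2 (torque 37.0≥6.4, cost 136≤459, efficiency 57≥57).
D6: dominated by D2 (torque 37.0≥1.3, cost 136≤141, efficiency 57≥50).
D7: dominated by D2 (torque 37.0≥14.1, cost 136≤325, efficiency 57≥53).
D8: not dominated (best efficiency).
D9: dominated by D3 (torque 7.9≥6.1, cost 422≤583, efficiency 74≥64).
D10: not dominated.
D11: dominated by D2 (torque 37.0≥8.6, cost 136≤252, efficiency 57≥50).

D1, D2, D3, D8, D10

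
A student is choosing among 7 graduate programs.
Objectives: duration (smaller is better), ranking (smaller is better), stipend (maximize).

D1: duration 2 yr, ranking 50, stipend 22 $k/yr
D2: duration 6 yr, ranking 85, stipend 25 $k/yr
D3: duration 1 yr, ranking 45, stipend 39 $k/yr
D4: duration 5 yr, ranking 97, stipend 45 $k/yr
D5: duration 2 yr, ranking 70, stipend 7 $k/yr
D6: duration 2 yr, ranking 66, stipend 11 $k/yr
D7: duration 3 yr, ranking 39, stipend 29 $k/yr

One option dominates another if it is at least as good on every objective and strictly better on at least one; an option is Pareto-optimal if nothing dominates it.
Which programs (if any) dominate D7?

none

D1: worse on ranking (50 vs 39).
D2: worse on duration (6 vs 3).
D3: worse on ranking (45 vs 39).
D4: worse on duration (5 vs 3).
D5: worse on ranking (70 vs 39).
D6: worse on ranking (66 vs 39).
No option dominates D7.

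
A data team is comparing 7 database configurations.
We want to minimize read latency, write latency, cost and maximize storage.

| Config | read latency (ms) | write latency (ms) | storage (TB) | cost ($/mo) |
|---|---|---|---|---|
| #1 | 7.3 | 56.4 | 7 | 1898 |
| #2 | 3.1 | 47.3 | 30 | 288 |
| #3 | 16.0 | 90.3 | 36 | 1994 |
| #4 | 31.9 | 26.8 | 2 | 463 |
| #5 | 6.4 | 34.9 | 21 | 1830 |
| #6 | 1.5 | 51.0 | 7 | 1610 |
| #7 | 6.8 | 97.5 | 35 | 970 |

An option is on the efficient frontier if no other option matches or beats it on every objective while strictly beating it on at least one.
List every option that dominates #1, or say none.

#2: read latency 3.1≤7.3, write latency 47.3≤56.4, storage 30≥7, cost 288≤1898 — dominates #1.
#5: read latency 6.4≤7.3, write latency 34.9≤56.4, storage 21≥7, cost 1830≤1898 — dominates #1.
#6: read latency 1.5≤7.3, write latency 51.0≤56.4, storage 7≥7, cost 1610≤1898 — dominates #1.
Others (#3, #4, #7) are each worse than #1 on at least one objective.

#2, #5, #6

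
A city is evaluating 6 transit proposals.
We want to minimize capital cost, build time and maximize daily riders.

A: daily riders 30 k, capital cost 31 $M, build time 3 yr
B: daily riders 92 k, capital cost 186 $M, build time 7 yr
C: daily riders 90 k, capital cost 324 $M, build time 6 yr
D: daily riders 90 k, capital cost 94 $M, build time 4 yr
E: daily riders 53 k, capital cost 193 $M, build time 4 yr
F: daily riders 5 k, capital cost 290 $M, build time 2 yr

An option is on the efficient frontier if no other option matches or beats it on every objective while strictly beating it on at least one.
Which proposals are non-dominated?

A, B, D, F

A: not dominated (best capital cost).
B: not dominated (best daily riders).
C: dominated by D (daily riders 90≥90, capital cost 94≤324, build time 4≤6).
D: not dominated.
E: dominated by D (daily riders 90≥53, capital cost 94≤193, build time 4≤4).
F: not dominated (best build time).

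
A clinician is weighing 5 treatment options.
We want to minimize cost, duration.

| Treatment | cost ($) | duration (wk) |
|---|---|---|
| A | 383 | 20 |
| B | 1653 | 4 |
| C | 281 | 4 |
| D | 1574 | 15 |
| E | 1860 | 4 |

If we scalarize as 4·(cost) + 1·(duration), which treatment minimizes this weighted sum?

A: 4·383 + 1·20 = 1552
B: 4·1653 + 1·4 = 6616
C: 4·281 + 1·4 = 1128
D: 4·1574 + 1·15 = 6311
E: 4·1860 + 1·4 = 7444
Lowest: C at 1128.

C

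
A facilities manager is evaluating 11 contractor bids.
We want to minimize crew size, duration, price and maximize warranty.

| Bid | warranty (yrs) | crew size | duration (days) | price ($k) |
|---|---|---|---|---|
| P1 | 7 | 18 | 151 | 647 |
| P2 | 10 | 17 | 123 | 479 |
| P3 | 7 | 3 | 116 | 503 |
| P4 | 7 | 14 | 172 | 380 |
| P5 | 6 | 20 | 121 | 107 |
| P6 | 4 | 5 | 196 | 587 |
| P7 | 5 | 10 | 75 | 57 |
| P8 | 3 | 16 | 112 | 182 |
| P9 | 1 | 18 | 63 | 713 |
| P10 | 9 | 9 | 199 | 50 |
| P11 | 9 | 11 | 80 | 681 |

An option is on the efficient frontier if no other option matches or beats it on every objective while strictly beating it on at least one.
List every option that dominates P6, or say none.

P3

P3: warranty 7≥4, crew size 3≤5, duration 116≤196, price 503≤587 — dominates P6.
Others (P1, P2, P4, P5, P7, P8, P9, P10, P11) are each worse than P6 on at least one objective.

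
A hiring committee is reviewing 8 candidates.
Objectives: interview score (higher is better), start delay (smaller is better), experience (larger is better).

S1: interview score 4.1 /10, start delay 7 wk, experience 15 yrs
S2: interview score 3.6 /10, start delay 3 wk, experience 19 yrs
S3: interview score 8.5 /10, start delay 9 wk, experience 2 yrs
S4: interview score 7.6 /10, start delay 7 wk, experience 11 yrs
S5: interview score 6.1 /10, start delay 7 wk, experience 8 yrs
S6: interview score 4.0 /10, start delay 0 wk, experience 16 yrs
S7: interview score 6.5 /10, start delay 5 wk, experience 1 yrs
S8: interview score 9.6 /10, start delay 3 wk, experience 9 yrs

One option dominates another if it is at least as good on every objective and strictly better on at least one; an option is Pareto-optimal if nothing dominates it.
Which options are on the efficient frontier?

S1, S2, S4, S6, S8

S1: not dominated.
S2: not dominated (best experience).
S3: dominated by S8 (interview score 9.6≥8.5, start delay 3≤9, experience 9≥2).
S4: not dominated.
S5: dominated by S4 (interview score 7.6≥6.1, start delay 7≤7, experience 11≥8).
S6: not dominated (best start delay).
S7: dominated by S8 (interview score 9.6≥6.5, start delay 3≤5, experience 9≥1).
S8: not dominated (best interview score).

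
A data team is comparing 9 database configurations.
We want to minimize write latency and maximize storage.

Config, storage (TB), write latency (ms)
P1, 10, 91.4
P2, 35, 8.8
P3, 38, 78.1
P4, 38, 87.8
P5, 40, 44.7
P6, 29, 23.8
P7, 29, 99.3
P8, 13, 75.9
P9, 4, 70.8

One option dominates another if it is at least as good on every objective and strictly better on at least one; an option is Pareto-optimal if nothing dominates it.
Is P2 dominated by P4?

P4 vs P2: P4 is worse on write latency (87.8 vs 8.8), so it does not dominate P2.

No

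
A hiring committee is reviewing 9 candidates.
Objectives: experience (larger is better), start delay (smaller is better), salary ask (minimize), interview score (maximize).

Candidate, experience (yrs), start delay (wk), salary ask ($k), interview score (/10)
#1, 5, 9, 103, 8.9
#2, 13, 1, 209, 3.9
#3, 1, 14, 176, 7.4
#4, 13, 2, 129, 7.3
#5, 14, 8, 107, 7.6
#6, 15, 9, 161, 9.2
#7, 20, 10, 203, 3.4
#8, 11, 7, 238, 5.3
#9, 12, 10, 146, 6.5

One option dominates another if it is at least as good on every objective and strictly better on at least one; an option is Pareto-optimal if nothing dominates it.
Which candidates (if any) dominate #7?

#1: worse on experience (5 vs 20).
#2: worse on experience (13 vs 20).
#3: worse on experience (1 vs 20).
#4: worse on experience (13 vs 20).
#5: worse on experience (14 vs 20).
#6: worse on experience (15 vs 20).
#8: worse on experience (11 vs 20).
#9: worse on experience (12 vs 20).
No option dominates #7.

none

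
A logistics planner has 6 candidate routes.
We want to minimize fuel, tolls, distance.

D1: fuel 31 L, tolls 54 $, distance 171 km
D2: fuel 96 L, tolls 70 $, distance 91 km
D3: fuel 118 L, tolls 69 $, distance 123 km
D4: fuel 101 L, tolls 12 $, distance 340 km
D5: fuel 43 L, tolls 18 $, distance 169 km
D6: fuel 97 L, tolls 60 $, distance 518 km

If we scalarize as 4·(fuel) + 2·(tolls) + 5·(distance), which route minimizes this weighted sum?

D2

D1: 4·31 + 2·54 + 5·171 = 1087
D2: 4·96 + 2·70 + 5·91 = 979
D3: 4·118 + 2·69 + 5·123 = 1225
D4: 4·101 + 2·12 + 5·340 = 2128
D5: 4·43 + 2·18 + 5·169 = 1053
D6: 4·97 + 2·60 + 5·518 = 3098
Lowest: D2 at 979.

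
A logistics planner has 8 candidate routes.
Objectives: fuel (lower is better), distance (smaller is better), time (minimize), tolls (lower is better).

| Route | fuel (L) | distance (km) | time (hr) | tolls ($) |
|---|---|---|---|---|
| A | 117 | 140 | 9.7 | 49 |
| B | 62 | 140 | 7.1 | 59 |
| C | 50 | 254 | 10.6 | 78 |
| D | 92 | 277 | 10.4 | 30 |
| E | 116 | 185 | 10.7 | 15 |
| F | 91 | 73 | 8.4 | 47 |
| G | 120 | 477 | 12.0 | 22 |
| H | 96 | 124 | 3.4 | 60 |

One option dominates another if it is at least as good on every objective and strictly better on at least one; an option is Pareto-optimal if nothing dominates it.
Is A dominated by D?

No

D vs A: D is worse on distance (277 vs 140), so it does not dominate A.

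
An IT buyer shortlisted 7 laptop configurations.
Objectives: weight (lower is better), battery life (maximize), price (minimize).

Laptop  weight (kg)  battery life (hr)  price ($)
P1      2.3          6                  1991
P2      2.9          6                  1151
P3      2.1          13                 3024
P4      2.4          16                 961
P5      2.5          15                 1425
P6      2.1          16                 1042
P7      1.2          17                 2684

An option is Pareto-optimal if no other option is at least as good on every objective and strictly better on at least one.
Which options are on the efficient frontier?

P1: dominated by P6 (weight 2.1≤2.3, battery life 16≥6, price 1042≤1991).
P2: dominated by P4 (weight 2.4≤2.9, battery life 16≥6, price 961≤1151).
P3: dominated by P6 (weight 2.1≤2.1, battery life 16≥13, price 1042≤3024).
P4: not dominated (best price).
P5: dominated by P4 (weight 2.4≤2.5, battery life 16≥15, price 961≤1425).
P6: not dominated.
P7: not dominated (best weight).

P4, P6, P7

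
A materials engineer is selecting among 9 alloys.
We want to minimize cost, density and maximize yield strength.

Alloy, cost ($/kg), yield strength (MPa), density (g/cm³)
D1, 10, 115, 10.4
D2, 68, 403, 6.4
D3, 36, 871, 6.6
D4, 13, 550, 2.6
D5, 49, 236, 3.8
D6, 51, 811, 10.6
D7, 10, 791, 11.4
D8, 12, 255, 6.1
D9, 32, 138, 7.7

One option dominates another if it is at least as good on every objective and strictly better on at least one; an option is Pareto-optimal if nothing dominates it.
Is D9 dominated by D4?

D4 vs D9: cost 13≤32, yield strength 550≥138, density 2.6≤7.7 — D4 is at least as good on every objective with at least one strict improvement.

Yes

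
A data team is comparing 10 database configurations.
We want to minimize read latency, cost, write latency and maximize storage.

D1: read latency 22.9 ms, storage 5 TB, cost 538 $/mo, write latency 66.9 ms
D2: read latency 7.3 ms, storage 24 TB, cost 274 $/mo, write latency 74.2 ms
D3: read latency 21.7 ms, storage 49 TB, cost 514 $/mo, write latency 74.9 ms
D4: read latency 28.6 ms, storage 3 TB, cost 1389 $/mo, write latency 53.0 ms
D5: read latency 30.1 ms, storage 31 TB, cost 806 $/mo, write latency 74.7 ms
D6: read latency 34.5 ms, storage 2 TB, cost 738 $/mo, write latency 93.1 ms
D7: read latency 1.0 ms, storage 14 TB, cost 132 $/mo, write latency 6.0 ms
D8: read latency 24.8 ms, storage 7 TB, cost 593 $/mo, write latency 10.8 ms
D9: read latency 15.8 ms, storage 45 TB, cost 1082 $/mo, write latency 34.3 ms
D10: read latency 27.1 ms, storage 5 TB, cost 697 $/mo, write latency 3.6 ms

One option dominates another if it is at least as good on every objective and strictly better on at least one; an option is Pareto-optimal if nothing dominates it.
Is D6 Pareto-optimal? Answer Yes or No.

D1 vs D6: read latency 22.9≤34.5, storage 5≥2, cost 538≤738, write latency 66.9≤93.1 — D1 is at least as good on every objective and strictly better on at least one, so D1 dominates D6.

No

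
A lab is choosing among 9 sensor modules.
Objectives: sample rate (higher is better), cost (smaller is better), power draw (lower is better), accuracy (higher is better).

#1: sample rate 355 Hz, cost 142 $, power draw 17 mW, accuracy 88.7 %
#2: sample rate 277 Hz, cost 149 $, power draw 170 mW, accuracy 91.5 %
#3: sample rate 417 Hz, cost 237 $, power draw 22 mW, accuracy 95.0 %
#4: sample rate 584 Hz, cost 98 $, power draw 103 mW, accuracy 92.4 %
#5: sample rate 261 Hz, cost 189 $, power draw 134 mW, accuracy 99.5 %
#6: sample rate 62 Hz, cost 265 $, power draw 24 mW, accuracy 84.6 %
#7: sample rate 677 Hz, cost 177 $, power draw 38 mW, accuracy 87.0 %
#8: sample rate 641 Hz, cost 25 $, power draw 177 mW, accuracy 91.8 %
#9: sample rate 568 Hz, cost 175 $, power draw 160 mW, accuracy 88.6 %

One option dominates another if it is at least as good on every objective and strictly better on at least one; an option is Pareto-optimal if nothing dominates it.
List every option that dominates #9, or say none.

#4

#4: sample rate 584≥568, cost 98≤175, power draw 103≤160, accuracy 92.4≥88.6 — dominates #9.
Others (#1, #2, #3, #5, #6, #7, #8) are each worse than #9 on at least one objective.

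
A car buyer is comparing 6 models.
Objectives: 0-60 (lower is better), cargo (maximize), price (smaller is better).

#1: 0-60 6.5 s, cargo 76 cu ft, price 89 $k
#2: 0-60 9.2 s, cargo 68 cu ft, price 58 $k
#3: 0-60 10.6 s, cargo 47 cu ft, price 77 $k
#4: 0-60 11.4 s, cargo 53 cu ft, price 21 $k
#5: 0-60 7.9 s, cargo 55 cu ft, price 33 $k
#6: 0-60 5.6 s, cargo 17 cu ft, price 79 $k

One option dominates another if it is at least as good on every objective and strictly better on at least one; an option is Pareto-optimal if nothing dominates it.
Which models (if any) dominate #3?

#2: 0-60 9.2≤10.6, cargo 68≥47, price 58≤77 — dominates #3.
#5: 0-60 7.9≤10.6, cargo 55≥47, price 33≤77 — dominates #3.
Others (#1, #4, #6) are each worse than #3 on at least one objective.

#2, #5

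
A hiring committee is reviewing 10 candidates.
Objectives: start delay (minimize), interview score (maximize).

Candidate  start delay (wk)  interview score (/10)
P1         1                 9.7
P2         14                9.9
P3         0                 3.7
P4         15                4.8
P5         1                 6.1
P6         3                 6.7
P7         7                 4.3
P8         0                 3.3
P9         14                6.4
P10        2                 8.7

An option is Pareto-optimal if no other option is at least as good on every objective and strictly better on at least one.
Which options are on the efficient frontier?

P1: not dominated.
P2: not dominated (best interview score).
P3: not dominated.
P4: dominated by P1 (start delay 1≤15, interview score 9.7≥4.8).
P5: dominated by P1 (start delay 1≤1, interview score 9.7≥6.1).
P6: dominated by P1 (start delay 1≤3, interview score 9.7≥6.7).
P7: dominated by P1 (start delay 1≤7, interview score 9.7≥4.3).
P8: dominated by P3 (start delay 0≤0, interview score 3.7≥3.3).
P9: dominated by P1 (start delay 1≤14, interview score 9.7≥6.4).
P10: dominated by P1 (start delay 1≤2, interview score 9.7≥8.7).

P1, P2, P3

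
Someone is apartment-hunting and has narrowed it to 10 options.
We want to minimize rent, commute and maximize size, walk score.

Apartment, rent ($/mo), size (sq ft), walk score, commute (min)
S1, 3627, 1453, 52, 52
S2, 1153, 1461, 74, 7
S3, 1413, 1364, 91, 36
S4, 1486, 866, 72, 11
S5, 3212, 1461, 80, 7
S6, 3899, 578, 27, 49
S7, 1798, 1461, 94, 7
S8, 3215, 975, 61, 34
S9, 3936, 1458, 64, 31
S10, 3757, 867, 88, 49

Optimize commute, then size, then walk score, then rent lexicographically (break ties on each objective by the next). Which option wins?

First minimize commute: best is 7, kept {S2, S5, S7}.
Then maximize size: best is 1461, kept {S2, S5, S7}.
Then maximize walk score: best is 94, kept {S7}.

S7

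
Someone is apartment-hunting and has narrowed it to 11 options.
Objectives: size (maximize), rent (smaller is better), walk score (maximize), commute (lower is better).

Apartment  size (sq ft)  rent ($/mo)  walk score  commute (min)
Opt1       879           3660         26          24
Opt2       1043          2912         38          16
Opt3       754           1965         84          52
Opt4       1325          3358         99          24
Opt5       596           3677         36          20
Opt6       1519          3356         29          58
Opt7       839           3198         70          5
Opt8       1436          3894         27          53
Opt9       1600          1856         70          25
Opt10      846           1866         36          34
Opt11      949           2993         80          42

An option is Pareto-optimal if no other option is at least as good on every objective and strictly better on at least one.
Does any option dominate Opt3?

No

Opt1: worse on rent (3660 vs 1965).
Opt2: worse on rent (2912 vs 1965).
Opt4: worse on rent (3358 vs 1965).
Opt5: worse on size (596 vs 754).
Opt6: worse on rent (3356 vs 1965).
Opt7: worse on rent (3198 vs 1965).
Opt8: worse on rent (3894 vs 1965).
Opt9: worse on walk score (70 vs 84).
Opt10: worse on walk score (36 vs 84).
Opt11: worse on rent (2993 vs 1965).
No option is at least as good as Opt3 on every objective and strictly better on one.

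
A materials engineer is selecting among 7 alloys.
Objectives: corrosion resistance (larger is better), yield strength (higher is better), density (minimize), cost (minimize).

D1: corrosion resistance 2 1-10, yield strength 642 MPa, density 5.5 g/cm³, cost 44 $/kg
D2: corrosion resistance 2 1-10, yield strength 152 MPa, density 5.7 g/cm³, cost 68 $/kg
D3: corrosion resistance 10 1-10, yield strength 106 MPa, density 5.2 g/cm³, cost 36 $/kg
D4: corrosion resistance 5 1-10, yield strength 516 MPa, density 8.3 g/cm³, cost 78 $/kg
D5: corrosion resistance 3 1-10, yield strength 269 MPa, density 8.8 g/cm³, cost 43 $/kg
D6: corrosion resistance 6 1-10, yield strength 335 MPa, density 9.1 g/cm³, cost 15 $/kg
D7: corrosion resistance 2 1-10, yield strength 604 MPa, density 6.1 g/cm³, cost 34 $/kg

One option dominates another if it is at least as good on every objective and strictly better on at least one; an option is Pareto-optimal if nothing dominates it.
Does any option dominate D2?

D1 vs D2: corrosion resistance 2≥2, yield strength 642≥152, density 5.5≤5.7, cost 44≤68 — D1 is at least as good on every objective and strictly better on at least one, so D1 dominates D2.

Yes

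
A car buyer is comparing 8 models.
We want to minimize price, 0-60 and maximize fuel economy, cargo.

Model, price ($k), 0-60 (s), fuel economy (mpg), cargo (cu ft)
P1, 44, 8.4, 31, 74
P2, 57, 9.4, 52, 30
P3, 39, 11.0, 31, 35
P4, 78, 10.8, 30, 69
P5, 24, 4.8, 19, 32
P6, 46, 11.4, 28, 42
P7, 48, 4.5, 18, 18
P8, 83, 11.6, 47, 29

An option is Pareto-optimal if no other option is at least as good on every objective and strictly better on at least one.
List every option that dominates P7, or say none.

P1: worse on 0-60 (8.4 vs 4.5).
P2: worse on price (57 vs 48).
P3: worse on 0-60 (11.0 vs 4.5).
P4: worse on price (78 vs 48).
P5: worse on 0-60 (4.8 vs 4.5).
P6: worse on 0-60 (11.4 vs 4.5).
P8: worse on price (83 vs 48).
No option dominates P7.

none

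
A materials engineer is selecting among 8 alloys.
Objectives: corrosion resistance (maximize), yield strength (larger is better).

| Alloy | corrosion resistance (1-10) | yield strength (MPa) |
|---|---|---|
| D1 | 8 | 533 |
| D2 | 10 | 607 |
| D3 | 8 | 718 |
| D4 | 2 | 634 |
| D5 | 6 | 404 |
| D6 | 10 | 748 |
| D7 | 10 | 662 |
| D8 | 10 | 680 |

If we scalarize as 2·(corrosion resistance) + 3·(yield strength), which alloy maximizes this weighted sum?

D1: 2·8 + 3·533 = 1615
D2: 2·10 + 3·607 = 1841
D3: 2·8 + 3·718 = 2170
D4: 2·2 + 3·634 = 1906
D5: 2·6 + 3·404 = 1224
D6: 2·10 + 3·748 = 2264
D7: 2·10 + 3·662 = 2006
D8: 2·10 + 3·680 = 2060
Highest: D6 at 2264.

D6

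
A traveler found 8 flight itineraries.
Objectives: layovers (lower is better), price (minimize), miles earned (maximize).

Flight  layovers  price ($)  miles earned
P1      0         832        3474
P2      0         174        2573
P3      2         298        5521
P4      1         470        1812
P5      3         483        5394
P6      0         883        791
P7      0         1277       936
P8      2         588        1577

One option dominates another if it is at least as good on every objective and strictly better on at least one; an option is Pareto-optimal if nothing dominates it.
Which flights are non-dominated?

P1: not dominated.
P2: not dominated (best price).
P3: not dominated (best miles earned).
P4: dominated by P2 (layovers 0≤1, price 174≤470, miles earned 2573≥1812).
P5: dominated by P3 (layovers 2≤3, price 298≤483, miles earned 5521≥5394).
P6: dominated by P1 (layovers 0≤0, price 832≤883, miles earned 3474≥791).
P7: dominated by P1 (layovers 0≤0, price 832≤1277, miles earned 3474≥936).
P8: dominated by P2 (layovers 0≤2, price 174≤588, miles earned 2573≥1577).

P1, P2, P3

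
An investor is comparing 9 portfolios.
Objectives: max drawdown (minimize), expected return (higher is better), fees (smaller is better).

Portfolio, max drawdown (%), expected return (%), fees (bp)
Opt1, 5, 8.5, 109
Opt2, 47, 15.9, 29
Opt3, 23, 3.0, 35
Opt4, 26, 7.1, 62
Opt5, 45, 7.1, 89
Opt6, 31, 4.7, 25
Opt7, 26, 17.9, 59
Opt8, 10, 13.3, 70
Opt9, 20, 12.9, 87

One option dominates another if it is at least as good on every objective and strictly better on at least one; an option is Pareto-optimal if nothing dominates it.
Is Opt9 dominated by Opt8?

Yes

Opt8 vs Opt9: max drawdown 10≤20, expected return 13.3≥12.9, fees 70≤87 — Opt8 is at least as good on every objective with at least one strict improvement.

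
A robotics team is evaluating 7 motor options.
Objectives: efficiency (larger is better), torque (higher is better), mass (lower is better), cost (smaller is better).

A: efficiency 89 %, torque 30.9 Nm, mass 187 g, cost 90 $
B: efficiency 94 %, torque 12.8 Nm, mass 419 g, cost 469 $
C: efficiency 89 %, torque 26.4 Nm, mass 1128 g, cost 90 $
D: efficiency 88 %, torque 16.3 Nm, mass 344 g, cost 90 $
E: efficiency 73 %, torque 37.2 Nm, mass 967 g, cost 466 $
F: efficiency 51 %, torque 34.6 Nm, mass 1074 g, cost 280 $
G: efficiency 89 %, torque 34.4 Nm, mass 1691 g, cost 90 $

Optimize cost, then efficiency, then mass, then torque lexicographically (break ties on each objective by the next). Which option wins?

First minimize cost: best is 90, kept {A, C, D, G}.
Then maximize efficiency: best is 89, kept {A, C, G}.
Then minimize mass: best is 187, kept {A}.

A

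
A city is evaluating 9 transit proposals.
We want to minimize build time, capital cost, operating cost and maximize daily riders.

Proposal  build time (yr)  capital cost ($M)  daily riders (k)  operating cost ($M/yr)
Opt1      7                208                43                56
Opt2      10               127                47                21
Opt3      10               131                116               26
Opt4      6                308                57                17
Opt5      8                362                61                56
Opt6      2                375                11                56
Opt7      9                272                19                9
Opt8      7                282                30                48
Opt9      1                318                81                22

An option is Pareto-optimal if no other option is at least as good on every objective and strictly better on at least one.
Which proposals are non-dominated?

Opt1: not dominated.
Opt2: not dominated (best capital cost).
Opt3: not dominated (best daily riders).
Opt4: not dominated.
Opt5: dominated by Opt9 (build time 1≤8, capital cost 318≤362, daily riders 81≥61, operating cost 22≤56).
Opt6: dominated by Opt9 (build time 1≤2, capital cost 318≤375, daily riders 81≥11, operating cost 22≤56).
Opt7: not dominated (best operating cost).
Opt8: not dominated.
Opt9: not dominated (best build time).

Opt1, Opt2, Opt3, Opt4, Opt7, Opt8, Opt9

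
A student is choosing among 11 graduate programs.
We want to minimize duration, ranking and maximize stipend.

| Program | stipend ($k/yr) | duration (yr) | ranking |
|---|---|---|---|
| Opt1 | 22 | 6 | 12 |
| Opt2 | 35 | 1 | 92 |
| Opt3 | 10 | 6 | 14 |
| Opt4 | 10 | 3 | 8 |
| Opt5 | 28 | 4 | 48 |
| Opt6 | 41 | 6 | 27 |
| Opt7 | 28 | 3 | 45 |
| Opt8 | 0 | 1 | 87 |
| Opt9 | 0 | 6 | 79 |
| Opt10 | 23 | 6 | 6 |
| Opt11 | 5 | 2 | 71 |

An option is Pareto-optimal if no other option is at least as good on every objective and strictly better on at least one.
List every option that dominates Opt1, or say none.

Opt10: stipend 23≥22, duration 6≤6, ranking 6≤12 — dominates Opt1.
Others (Opt2, Opt3, Opt4, Opt5, Opt6, Opt7, Opt8, Opt9, Opt11) are each worse than Opt1 on at least one objective.

Opt10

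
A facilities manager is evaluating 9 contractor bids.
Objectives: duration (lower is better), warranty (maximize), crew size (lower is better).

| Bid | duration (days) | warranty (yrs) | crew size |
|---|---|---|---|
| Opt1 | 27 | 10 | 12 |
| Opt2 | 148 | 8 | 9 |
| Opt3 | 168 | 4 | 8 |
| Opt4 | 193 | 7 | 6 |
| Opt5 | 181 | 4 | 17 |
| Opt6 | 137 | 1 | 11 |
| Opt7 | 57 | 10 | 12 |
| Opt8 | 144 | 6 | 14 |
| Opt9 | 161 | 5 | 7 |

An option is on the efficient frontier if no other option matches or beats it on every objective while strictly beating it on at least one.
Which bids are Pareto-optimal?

Opt1, Opt2, Opt4, Opt6, Opt9

Opt1: not dominated (best duration).
Opt2: not dominated.
Opt3: dominated by Opt9 (duration 161≤168, warranty 5≥4, crew size 7≤8).
Opt4: not dominated (best crew size).
Opt5: dominated by Opt1 (duration 27≤181, warranty 10≥4, crew size 12≤17).
Opt6: not dominated.
Opt7: dominated by Opt1 (duration 27≤57, warranty 10≥10, crew size 12≤12).
Opt8: dominated by Opt1 (duration 27≤144, warranty 10≥6, crew size 12≤14).
Opt9: not dominated.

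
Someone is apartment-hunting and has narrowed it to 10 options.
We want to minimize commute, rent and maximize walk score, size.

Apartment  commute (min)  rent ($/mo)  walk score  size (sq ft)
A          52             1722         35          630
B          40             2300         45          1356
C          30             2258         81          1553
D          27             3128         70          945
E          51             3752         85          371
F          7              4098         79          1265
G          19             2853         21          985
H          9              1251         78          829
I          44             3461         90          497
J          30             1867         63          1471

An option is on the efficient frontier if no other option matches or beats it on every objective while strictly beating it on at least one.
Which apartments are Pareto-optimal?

A: dominated by H (commute 9≤52, rent 1251≤1722, walk score 78≥35, size 829≥630).
B: dominated by C (commute 30≤40, rent 2258≤2300, walk score 81≥45, size 1553≥1356).
C: not dominated (best size).
D: not dominated.
E: dominated by I (commute 44≤51, rent 3461≤3752, walk score 90≥85, size 497≥371).
F: not dominated (best commute).
G: not dominated.
H: not dominated (best rent).
I: not dominated (best walk score).
J: not dominated.

C, D, F, G, H, I, J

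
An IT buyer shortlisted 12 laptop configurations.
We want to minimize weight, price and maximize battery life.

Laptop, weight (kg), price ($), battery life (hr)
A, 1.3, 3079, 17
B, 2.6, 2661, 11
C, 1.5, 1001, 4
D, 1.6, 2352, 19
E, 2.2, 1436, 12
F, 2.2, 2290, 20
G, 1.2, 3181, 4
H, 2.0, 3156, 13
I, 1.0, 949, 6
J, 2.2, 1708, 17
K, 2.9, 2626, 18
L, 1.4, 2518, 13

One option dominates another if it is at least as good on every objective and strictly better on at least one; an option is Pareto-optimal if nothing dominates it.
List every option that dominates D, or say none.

none

A: worse on price (3079 vs 2352).
B: worse on weight (2.6 vs 1.6).
C: worse on battery life (4 vs 19).
E: worse on weight (2.2 vs 1.6).
F: worse on weight (2.2 vs 1.6).
G: worse on price (3181 vs 2352).
H: worse on weight (2.0 vs 1.6).
I: worse on battery life (6 vs 19).
J: worse on weight (2.2 vs 1.6).
K: worse on weight (2.9 vs 1.6).
L: worse on price (2518 vs 2352).
No option dominates D.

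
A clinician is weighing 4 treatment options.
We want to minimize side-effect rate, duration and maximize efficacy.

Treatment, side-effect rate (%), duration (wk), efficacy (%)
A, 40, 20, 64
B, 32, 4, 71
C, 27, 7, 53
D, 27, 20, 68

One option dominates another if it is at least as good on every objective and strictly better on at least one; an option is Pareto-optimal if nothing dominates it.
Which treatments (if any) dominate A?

B, D

B: side-effect rate 32≤40, duration 4≤20, efficacy 71≥64 — dominates A.
D: side-effect rate 27≤40, duration 20≤20, efficacy 68≥64 — dominates A.
Others (C) are each worse than A on at least one objective.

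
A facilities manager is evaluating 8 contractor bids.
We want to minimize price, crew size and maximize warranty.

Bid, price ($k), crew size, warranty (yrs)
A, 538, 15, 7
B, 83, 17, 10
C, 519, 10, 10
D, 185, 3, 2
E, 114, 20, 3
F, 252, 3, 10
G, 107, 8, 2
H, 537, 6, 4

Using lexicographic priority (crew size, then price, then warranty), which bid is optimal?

First minimize crew size: best is 3, kept {D, F}.
Then minimize price: best is 185, kept {D}.

D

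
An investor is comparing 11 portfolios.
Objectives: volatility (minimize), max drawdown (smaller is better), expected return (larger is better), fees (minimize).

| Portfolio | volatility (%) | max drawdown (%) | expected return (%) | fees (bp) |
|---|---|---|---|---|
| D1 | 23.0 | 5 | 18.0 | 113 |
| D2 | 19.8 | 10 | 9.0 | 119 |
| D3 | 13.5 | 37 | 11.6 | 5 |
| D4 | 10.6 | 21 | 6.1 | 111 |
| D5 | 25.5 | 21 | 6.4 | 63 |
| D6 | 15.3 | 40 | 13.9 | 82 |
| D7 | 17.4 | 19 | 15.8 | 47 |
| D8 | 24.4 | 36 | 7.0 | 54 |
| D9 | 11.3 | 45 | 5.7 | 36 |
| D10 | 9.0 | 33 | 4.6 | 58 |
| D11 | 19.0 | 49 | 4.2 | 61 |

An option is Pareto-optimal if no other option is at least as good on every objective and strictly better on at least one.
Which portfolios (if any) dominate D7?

none

D1: worse on volatility (23.0 vs 17.4).
D2: worse on volatility (19.8 vs 17.4).
D3: worse on max drawdown (37 vs 19).
D4: worse on max drawdown (21 vs 19).
D5: worse on volatility (25.5 vs 17.4).
D6: worse on max drawdown (40 vs 19).
D8: worse on volatility (24.4 vs 17.4).
D9: worse on max drawdown (45 vs 19).
D10: worse on max drawdown (33 vs 19).
D11: worse on volatility (19.0 vs 17.4).
No option dominates D7.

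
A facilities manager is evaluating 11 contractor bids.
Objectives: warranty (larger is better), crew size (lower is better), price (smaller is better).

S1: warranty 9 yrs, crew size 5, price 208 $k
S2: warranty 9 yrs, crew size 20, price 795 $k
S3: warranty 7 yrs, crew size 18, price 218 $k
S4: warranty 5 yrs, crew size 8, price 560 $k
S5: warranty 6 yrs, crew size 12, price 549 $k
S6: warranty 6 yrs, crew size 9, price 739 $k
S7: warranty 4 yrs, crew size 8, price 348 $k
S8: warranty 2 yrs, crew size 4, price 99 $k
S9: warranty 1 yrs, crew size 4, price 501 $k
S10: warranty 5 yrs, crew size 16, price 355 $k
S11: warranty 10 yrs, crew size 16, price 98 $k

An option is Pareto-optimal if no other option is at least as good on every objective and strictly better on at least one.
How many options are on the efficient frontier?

S1: not dominated.
S2: dominated by S1 (warranty 9≥9, crew size 5≤20, price 208≤795).
S3: dominated by S1 (warranty 9≥7, crew size 5≤18, price 208≤218).
S4: dominated by S1 (warranty 9≥5, crew size 5≤8, price 208≤560).
S5: dominated by S1 (warranty 9≥6, crew size 5≤12, price 208≤549).
S6: dominated by S1 (warranty 9≥6, crew size 5≤9, price 208≤739).
S7: dominated by S1 (warranty 9≥4, crew size 5≤8, price 208≤348).
S8: not dominated.
S9: dominated by S8 (warranty 2≥1, crew size 4≤4, price 99≤501).
S10: dominated by S1 (warranty 9≥5, crew size 5≤16, price 208≤355).
S11: not dominated (best warranty).
Pareto-optimal: S1, S8, S11 → 3.

3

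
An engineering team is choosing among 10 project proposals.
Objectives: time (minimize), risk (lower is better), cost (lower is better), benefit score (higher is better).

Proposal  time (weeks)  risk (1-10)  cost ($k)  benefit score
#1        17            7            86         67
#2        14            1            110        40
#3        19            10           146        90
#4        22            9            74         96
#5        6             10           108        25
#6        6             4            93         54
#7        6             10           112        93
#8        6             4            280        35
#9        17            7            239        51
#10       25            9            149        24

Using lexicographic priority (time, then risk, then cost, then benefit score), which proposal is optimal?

First minimize time: best is 6, kept {#5, #6, #7, #8}.
Then minimize risk: best is 4, kept {#6, #8}.
Then minimize cost: best is 93, kept {#6}.

#6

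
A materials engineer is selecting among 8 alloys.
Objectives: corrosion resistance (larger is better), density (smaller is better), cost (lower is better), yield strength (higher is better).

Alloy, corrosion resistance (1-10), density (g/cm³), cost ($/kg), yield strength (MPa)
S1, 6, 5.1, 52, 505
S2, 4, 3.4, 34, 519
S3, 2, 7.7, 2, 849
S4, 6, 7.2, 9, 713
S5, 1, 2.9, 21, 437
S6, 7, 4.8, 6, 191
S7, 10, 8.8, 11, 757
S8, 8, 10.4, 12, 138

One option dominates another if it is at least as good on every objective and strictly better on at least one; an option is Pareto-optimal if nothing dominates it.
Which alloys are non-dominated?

S1, S2, S3, S4, S5, S6, S7

S1: not dominated.
S2: not dominated.
S3: not dominated (best cost).
S4: not dominated.
S5: not dominated (best density).
S6: not dominated.
S7: not dominated (best corrosion resistance).
S8: dominated by S7 (corrosion resistance 10≥8, density 8.8≤10.4, cost 11≤12, yield strength 757≥138).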